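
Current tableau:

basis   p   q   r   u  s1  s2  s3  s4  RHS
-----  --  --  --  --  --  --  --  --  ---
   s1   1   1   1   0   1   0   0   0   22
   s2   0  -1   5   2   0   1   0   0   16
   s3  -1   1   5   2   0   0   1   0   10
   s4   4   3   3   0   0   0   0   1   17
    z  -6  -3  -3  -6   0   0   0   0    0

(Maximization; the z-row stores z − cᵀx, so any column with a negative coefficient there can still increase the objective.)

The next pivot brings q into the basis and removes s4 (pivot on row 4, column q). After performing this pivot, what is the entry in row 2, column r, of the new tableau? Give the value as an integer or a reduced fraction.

6

Pivot element is row 4, column q: 3.
Normalize row 4: new (row 4, r) = 3/3 = 1.
row 2 ← row 2 − (-1)·(new row 4): 5 − (-1)·1 = 6.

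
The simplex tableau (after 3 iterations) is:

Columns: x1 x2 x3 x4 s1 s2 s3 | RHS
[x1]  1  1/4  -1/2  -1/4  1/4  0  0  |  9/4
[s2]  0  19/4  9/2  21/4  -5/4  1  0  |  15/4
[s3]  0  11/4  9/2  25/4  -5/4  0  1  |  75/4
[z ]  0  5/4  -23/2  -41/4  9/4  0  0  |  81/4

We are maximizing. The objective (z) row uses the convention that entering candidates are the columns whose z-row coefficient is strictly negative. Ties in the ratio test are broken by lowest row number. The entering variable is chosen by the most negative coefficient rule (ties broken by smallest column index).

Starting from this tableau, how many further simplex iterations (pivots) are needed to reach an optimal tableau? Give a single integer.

2

pivot: x3 in, s2 out → z = 179/6
pivot: s1 in, x1 out → z = 105/2
No improving column remains; optimal.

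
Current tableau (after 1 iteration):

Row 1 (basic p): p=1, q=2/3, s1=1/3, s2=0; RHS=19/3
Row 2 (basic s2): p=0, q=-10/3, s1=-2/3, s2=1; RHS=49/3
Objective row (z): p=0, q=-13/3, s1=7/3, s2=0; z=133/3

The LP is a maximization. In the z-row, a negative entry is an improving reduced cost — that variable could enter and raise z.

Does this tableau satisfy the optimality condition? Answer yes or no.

Column q has objective-row coefficient -13/3, which is negative; an improving pivot exists, so not yet optimal.

no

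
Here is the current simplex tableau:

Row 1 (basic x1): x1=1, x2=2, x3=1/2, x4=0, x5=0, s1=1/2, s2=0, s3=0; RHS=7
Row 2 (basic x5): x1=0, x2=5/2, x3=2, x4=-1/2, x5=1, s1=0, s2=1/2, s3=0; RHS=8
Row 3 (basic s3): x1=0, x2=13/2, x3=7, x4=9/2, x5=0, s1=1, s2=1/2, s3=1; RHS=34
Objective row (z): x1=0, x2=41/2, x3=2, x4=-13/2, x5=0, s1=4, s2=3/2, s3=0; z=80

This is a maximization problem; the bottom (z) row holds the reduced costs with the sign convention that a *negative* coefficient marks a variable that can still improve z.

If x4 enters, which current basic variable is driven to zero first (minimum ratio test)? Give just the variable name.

Ratios: row 1 (x1): entry 0 ≤ 0, skip; row 2 (x5): entry -1/2 ≤ 0, skip; row 3 (s3): 34/(9/2) = 68/9.
Minimum ratio 68/9 is in the s3 row, so s3 leaves.

s3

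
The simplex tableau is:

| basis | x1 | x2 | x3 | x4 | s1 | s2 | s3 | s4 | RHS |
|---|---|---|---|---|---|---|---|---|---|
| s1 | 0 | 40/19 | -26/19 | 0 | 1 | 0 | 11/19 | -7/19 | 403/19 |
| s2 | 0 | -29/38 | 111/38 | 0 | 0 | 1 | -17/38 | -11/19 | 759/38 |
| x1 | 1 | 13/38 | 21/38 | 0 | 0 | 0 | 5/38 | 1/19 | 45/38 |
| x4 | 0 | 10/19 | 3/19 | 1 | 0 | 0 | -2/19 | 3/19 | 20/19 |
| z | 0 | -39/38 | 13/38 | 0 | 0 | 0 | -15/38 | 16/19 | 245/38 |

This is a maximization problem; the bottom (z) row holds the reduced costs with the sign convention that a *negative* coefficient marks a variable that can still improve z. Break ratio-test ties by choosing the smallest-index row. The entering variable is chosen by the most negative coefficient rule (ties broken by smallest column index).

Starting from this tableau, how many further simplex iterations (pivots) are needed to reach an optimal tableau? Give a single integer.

2

pivot: x2 in, x4 out → z = 17/2
pivot: s3 in, x1 out → z = 10
No improving column remains; optimal.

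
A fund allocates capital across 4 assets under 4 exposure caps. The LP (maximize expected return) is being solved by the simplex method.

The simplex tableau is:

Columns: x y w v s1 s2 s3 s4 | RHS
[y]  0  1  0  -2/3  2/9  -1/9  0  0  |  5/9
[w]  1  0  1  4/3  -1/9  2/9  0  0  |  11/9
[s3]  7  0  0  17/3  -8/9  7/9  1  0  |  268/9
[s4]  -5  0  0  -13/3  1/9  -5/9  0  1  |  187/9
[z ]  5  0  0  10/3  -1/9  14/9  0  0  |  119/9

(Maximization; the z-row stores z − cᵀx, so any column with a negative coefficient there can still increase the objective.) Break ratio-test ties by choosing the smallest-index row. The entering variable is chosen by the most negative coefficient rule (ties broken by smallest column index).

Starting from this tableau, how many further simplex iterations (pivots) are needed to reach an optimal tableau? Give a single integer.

1

pivot: s1 in, y out → z = 27/2
No improving column remains; optimal.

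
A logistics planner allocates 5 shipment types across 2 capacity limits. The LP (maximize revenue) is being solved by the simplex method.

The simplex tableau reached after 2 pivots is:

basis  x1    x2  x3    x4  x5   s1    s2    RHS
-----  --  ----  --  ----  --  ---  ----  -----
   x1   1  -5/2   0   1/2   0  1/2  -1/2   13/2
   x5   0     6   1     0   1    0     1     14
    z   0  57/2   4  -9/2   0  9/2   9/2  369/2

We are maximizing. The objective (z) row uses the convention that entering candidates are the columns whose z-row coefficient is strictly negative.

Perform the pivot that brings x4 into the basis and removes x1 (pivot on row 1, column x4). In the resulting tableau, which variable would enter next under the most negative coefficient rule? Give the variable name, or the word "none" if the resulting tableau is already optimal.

Pivot element 1/2. New z-row = old z-row − (-9/2)·(row 1/(1/2)).
Updated z-row coefficients: x1: 9, x2: 6, x3: 4, x4: 0, x5: 0, s1: 9, s2: 0.
No coefficient is strictly negative; the tableau after this pivot is optimal.

none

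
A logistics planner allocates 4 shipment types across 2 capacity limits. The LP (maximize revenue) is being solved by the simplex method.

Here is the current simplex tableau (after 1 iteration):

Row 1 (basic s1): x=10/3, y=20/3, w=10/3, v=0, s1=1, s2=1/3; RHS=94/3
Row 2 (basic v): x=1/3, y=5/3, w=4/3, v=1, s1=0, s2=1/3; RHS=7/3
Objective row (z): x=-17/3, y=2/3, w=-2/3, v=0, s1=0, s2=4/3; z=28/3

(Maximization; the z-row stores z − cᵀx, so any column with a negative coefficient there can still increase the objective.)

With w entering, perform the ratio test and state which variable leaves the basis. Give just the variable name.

v

Ratios: row 1 (s1): (94/3)/(10/3) = 47/5; row 2 (v): (7/3)/(4/3) = 7/4.
Minimum ratio 7/4 is in the v row, so v leaves.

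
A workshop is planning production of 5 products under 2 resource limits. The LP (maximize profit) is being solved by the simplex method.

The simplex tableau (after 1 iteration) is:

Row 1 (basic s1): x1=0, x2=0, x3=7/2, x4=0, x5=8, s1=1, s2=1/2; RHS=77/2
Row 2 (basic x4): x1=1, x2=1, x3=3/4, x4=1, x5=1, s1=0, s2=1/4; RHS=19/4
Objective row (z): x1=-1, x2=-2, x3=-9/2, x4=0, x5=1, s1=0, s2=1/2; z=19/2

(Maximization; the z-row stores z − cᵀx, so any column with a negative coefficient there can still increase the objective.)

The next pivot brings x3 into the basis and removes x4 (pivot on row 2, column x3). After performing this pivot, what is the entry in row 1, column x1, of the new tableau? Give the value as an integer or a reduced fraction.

-14/3

Pivot element is row 2, column x3: 3/4.
Normalize row 2: new (row 2, x1) = 1/(3/4) = 4/3.
row 1 ← row 1 − (7/2)·(new row 2): 0 − (7/2)·(4/3) = -14/3.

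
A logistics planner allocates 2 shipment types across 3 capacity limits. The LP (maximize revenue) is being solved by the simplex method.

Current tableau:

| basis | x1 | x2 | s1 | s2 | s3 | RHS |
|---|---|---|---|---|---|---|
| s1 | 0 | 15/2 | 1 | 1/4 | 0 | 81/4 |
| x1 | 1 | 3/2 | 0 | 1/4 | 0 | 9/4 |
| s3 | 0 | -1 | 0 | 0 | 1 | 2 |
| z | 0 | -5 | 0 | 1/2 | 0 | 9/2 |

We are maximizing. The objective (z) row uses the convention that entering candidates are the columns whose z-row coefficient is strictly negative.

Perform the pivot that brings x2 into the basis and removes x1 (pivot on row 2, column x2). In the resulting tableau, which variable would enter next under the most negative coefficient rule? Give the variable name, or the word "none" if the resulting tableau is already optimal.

Pivot element 3/2. New z-row = old z-row − (-5)·(row 2/(3/2)).
Updated z-row coefficients: x1: 10/3, x2: 0, s1: 0, s2: 4/3, s3: 0.
No coefficient is strictly negative; the tableau after this pivot is optimal.

none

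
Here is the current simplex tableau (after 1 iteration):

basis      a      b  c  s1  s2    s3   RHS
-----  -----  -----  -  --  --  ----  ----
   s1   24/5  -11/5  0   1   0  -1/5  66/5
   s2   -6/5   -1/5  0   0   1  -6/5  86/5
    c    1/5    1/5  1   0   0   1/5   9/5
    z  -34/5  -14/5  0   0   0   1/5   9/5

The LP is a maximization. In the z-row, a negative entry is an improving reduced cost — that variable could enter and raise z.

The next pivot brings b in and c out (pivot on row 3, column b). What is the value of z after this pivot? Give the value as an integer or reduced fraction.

27

Minimum ratio for b: (9/5)/(1/5) = 9.
z changes by −(z-row coeff of b)·ratio = −(-14/5)·9 = 126/5.
New z = 9/5 + (126/5) = 27.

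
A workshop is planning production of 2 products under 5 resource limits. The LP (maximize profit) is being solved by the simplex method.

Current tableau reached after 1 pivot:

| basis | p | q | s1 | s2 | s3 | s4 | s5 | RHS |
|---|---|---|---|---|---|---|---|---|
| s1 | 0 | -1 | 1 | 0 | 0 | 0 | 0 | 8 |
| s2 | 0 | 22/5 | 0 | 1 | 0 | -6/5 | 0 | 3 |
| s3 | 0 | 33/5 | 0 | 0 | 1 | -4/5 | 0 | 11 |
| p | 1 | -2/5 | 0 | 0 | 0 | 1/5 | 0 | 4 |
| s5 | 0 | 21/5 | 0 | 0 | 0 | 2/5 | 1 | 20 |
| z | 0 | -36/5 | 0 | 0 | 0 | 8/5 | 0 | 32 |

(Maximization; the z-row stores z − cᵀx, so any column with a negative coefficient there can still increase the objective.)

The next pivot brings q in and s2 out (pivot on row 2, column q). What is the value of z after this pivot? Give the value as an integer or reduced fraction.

406/11

Minimum ratio for q: 3/(22/5) = 15/22.
z changes by −(z-row coeff of q)·ratio = −(-36/5)·(15/22) = 54/11.
New z = 32 + (54/11) = 406/11.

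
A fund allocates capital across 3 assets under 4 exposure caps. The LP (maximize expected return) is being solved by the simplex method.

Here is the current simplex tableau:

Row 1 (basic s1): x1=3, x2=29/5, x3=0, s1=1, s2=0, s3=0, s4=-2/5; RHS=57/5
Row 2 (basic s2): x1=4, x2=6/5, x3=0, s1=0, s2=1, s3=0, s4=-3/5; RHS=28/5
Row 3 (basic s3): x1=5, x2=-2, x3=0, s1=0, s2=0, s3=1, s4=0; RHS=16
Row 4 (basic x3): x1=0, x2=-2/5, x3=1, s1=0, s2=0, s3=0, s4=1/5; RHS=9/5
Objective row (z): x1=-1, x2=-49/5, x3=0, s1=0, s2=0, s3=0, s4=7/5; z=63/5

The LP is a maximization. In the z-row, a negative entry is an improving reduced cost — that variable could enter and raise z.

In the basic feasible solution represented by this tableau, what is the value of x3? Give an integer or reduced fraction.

9/5

x3 is basic (row 4); its value is the RHS of that row: 9/5.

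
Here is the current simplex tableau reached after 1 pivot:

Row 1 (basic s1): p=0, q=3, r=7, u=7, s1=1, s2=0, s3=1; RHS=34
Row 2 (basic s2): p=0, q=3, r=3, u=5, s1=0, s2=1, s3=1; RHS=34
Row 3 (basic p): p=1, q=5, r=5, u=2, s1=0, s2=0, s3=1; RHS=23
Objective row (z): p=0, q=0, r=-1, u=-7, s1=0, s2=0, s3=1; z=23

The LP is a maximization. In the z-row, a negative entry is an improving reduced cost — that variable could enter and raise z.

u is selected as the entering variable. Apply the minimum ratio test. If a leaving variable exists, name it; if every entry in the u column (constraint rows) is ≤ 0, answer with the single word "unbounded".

s1

Ratios: row 1 (s1): 34/7 = 34/7; row 2 (s2): 34/5 = 34/5; row 3 (p): 23/2 = 23/2.
Minimum ratio is in the s1 row, so s1 leaves.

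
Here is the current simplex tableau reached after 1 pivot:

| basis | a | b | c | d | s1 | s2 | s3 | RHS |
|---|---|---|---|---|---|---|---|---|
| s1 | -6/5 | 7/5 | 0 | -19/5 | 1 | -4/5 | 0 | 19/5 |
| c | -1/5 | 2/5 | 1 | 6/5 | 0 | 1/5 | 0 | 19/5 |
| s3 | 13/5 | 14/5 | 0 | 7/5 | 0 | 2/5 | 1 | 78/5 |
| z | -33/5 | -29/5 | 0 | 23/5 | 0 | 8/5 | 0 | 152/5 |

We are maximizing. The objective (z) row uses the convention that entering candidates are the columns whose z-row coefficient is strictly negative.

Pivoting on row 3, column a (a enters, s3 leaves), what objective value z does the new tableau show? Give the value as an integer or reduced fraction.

Minimum ratio for a: (78/5)/(13/5) = 6.
z changes by −(z-row coeff of a)·ratio = −(-33/5)·6 = 198/5.
New z = 152/5 + (198/5) = 70.

70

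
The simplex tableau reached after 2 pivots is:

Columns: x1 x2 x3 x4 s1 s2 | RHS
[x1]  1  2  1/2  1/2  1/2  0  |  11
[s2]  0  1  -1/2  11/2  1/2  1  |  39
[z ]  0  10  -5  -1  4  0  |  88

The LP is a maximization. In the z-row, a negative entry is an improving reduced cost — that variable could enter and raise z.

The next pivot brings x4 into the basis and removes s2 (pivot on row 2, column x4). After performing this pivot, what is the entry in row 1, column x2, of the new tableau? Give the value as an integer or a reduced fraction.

21/11

Pivot element is row 2, column x4: 11/2.
Normalize row 2: new (row 2, x2) = 1/(11/2) = 2/11.
row 1 ← row 1 − (1/2)·(new row 2): 2 − (1/2)·(2/11) = 21/11.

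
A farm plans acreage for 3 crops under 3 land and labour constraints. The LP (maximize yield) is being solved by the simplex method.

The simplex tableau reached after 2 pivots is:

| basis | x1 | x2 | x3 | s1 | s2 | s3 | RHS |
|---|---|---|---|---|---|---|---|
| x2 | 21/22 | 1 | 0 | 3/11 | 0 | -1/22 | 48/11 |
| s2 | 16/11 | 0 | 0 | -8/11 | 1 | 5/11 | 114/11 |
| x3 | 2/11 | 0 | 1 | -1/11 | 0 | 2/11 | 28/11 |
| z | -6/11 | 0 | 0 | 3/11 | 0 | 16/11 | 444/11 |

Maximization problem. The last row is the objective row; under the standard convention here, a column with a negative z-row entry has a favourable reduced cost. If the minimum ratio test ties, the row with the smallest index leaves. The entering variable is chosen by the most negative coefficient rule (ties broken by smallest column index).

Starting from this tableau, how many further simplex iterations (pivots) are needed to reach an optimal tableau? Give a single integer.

pivot: x1 in, x2 out → z = 300/7
No improving column remains; optimal.

1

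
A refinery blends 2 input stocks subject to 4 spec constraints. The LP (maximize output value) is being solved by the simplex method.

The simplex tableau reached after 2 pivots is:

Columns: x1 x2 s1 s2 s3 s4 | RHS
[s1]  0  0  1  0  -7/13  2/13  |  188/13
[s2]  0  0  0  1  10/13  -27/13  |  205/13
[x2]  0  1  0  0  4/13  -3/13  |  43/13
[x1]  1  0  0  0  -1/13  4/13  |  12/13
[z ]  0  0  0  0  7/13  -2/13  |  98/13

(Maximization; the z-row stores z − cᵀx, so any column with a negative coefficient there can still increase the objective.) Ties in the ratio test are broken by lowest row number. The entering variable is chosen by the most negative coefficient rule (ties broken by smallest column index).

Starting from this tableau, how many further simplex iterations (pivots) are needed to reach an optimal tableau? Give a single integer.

pivot: s4 in, x1 out → z = 8
No improving column remains; optimal.

1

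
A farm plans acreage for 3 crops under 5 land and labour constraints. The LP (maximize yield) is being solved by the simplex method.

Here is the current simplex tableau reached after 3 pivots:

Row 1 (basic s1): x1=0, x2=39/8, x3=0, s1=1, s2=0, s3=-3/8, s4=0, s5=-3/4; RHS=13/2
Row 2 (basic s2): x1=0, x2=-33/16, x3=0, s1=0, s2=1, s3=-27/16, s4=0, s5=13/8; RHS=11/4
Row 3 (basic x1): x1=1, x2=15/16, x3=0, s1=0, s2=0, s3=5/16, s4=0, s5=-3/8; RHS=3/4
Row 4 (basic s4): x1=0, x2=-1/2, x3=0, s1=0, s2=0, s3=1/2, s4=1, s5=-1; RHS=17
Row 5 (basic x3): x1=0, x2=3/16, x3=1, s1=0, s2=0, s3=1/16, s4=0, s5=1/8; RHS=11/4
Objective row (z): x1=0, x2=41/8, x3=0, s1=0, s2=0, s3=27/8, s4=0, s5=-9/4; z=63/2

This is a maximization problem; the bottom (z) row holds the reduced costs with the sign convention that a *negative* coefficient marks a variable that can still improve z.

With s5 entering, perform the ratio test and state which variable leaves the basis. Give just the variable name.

Ratios: row 1 (s1): entry -3/4 ≤ 0, skip; row 2 (s2): (11/4)/(13/8) = 22/13; row 3 (x1): entry -3/8 ≤ 0, skip; row 4 (s4): entry -1 ≤ 0, skip; row 5 (x3): (11/4)/(1/8) = 22.
Minimum ratio 22/13 is in the s2 row, so s2 leaves.

s2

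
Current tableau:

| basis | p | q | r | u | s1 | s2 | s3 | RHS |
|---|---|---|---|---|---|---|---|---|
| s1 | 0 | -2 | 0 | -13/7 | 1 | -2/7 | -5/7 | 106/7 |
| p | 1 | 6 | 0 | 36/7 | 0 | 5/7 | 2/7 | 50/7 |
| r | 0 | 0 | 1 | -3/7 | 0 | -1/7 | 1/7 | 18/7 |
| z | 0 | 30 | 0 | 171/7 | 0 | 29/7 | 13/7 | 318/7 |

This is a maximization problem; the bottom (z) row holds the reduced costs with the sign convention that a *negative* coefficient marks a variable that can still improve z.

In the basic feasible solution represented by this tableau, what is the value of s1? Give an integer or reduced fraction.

s1 is basic (row 1); its value is the RHS of that row: 106/7.

106/7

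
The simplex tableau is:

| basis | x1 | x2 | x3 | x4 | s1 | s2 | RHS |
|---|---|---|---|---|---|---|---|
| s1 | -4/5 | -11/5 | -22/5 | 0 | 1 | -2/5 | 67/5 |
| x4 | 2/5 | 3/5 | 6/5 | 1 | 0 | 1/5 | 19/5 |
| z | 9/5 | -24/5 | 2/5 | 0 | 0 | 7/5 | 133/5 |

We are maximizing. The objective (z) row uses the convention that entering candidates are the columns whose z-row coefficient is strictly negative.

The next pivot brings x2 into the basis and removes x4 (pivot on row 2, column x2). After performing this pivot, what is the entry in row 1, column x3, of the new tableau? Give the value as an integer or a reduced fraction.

0

Pivot element is row 2, column x2: 3/5.
Normalize row 2: new (row 2, x3) = (6/5)/(3/5) = 2.
row 1 ← row 1 − (-11/5)·(new row 2): -22/5 − (-11/5)·2 = 0.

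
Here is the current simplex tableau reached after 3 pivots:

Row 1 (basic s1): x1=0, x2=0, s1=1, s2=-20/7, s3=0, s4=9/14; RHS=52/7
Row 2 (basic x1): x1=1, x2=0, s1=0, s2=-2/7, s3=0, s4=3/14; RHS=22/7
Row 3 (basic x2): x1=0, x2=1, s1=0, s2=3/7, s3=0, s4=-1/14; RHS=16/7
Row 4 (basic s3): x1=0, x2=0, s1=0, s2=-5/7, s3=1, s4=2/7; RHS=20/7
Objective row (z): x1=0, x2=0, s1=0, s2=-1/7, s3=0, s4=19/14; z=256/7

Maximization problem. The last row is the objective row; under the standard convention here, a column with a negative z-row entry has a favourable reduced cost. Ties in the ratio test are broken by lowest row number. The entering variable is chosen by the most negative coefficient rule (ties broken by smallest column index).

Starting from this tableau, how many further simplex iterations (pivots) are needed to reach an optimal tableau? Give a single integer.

1

pivot: s2 in, x2 out → z = 112/3
No improving column remains; optimal.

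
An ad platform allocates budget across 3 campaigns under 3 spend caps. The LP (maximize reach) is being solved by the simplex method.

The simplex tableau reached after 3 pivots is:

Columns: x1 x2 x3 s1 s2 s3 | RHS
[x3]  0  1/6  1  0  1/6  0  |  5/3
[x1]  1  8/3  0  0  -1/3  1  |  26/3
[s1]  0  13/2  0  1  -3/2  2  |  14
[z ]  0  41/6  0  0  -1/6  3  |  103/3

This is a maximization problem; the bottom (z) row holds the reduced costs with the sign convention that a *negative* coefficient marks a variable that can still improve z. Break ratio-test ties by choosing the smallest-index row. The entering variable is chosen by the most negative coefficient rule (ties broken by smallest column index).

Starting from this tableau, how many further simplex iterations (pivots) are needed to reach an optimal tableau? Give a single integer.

1

pivot: s2 in, x3 out → z = 36
No improving column remains; optimal.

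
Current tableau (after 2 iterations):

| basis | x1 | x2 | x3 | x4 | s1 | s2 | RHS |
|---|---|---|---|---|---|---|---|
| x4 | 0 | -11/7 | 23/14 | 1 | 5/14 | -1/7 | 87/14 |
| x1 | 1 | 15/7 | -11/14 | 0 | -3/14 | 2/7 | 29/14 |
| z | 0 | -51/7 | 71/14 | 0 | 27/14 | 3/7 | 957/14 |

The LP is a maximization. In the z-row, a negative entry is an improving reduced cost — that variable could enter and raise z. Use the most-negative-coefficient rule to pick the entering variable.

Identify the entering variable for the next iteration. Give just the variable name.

x2

Objective-row coefficients: x1: 0, x2: -51/7, x3: 71/14, x4: 0, s1: 27/14, s2: 3/7.
The most negative is -51/7 in column x2, so x2 enters.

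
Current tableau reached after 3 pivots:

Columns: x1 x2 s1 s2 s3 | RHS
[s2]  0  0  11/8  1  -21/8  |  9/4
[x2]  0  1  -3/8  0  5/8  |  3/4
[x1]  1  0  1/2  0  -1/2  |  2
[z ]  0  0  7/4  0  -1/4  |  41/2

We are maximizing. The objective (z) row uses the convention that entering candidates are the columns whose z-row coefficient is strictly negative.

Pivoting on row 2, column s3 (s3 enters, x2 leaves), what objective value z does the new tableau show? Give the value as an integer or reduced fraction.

Minimum ratio for s3: (3/4)/(5/8) = 6/5.
z changes by −(z-row coeff of s3)·ratio = −(-1/4)·(6/5) = 3/10.
New z = 41/2 + (3/10) = 104/5.

104/5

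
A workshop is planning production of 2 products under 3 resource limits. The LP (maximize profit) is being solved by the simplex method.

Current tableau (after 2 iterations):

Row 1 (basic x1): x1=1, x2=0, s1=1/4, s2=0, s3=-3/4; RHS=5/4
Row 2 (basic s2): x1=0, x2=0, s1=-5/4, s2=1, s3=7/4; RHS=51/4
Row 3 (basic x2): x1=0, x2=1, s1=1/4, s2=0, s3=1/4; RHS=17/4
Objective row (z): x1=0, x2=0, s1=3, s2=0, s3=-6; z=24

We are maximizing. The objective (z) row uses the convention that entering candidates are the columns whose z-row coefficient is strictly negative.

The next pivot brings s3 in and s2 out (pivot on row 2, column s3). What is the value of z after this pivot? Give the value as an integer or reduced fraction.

Minimum ratio for s3: (51/4)/(7/4) = 51/7.
z changes by −(z-row coeff of s3)·ratio = −(-6)·(51/7) = 306/7.
New z = 24 + (306/7) = 474/7.

474/7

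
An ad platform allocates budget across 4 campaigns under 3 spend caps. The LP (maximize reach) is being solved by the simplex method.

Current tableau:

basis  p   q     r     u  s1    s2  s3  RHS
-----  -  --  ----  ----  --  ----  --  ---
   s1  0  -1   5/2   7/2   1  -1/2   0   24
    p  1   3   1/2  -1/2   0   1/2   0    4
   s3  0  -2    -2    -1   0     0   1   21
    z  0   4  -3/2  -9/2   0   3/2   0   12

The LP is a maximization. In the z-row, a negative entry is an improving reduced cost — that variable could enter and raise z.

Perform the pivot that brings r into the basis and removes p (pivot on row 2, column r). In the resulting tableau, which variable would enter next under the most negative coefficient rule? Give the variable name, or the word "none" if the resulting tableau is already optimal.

u

Pivot element 1/2. New z-row = old z-row − (-3/2)·(row 2/(1/2)).
Updated z-row coefficients: p: 3, q: 13, r: 0, u: -6, s1: 0, s2: 3, s3: 0.
The most negative is -6 in column u, so u would enter next.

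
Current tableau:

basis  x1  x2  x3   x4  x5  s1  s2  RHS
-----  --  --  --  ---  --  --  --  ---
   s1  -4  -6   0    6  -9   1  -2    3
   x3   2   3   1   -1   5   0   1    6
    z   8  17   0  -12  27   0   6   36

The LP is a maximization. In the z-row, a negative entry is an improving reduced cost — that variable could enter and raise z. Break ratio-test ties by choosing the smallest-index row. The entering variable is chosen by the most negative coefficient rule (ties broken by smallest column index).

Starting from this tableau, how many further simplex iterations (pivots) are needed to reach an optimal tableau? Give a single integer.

1

pivot: x4 in, s1 out → z = 42
No improving column remains; optimal.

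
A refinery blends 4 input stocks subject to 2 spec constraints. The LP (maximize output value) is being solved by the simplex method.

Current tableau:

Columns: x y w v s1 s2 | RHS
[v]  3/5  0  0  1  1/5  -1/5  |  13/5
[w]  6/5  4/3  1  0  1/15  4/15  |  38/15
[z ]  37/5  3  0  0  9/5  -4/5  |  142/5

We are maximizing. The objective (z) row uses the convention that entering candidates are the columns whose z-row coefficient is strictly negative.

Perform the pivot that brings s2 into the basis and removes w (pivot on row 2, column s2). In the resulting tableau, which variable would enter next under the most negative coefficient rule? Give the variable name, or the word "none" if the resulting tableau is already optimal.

none

Pivot element 4/15. New z-row = old z-row − (-4/5)·(row 2/(4/15)).
Updated z-row coefficients: x: 11, y: 7, w: 3, v: 0, s1: 2, s2: 0.
No coefficient is strictly negative; the tableau after this pivot is optimal.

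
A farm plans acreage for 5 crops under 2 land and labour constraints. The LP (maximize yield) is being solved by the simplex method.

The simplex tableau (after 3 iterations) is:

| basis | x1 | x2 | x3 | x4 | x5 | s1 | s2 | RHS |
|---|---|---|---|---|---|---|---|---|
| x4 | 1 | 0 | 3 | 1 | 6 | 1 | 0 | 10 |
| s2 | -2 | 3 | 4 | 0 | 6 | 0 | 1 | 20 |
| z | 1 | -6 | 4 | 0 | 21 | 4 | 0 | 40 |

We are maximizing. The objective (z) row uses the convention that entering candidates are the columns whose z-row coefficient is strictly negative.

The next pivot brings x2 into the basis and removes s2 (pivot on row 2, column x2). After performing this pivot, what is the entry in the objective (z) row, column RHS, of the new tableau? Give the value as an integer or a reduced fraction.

80

Pivot element is row 2, column x2: 3.
Normalize row 2: new (row 2, RHS) = 20/3 = 20/3.
z-row ← z-row − (-6)·(new row 2): 40 − (-6)·(20/3) = 80.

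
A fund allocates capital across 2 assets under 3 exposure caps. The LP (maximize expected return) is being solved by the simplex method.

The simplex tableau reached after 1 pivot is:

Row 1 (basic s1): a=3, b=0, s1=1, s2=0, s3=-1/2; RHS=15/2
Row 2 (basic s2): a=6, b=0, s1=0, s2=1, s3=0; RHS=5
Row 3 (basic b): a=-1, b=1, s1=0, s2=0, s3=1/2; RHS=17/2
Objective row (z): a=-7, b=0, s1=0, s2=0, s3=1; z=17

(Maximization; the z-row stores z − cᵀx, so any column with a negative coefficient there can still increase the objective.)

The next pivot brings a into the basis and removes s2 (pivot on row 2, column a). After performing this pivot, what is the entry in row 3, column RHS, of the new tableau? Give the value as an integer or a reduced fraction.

Pivot element is row 2, column a: 6.
Normalize row 2: new (row 2, RHS) = 5/6 = 5/6.
row 3 ← row 3 − (-1)·(new row 2): 17/2 − (-1)·(5/6) = 28/3.

28/3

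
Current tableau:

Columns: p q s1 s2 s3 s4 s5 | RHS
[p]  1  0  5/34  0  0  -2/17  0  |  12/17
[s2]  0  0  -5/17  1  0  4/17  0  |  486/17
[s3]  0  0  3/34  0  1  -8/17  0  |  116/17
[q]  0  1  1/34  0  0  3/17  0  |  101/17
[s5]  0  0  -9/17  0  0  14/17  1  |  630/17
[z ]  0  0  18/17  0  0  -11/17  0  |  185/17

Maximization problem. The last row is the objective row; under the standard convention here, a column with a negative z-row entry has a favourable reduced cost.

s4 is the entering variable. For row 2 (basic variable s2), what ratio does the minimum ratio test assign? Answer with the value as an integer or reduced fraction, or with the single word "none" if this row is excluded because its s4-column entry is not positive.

243/2

Ratio = RHS / (s4 entry) = (486/17) / (4/17) = 243/2.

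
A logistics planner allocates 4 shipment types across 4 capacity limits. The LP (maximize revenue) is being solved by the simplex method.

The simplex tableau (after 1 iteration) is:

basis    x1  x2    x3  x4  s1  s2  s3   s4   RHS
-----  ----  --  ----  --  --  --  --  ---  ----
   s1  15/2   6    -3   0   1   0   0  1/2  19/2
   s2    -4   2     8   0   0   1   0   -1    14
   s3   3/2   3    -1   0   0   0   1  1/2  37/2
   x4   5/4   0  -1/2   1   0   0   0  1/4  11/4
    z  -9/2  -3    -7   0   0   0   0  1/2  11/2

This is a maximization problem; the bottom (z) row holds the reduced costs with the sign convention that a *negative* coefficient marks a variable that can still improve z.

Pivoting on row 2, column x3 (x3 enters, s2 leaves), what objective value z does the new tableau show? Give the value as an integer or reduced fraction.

71/4

Minimum ratio for x3: 14/8 = 7/4.
z changes by −(z-row coeff of x3)·ratio = −(-7)·(7/4) = 49/4.
New z = 11/2 + (49/4) = 71/4.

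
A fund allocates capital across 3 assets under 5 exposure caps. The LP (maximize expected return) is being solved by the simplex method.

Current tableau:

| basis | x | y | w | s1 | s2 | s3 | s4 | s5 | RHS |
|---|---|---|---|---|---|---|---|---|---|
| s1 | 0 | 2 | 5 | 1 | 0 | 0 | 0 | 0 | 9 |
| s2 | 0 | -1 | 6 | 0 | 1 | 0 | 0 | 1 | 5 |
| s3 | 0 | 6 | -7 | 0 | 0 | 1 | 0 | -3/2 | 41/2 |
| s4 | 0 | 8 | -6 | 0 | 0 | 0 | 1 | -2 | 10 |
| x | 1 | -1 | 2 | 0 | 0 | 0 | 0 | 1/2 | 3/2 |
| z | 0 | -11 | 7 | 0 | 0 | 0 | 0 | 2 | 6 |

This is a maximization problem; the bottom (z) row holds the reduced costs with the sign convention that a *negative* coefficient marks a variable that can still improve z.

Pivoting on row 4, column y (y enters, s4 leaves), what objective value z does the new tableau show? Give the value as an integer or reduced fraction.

79/4

Minimum ratio for y: 10/8 = 5/4.
z changes by −(z-row coeff of y)·ratio = −(-11)·(5/4) = 55/4.
New z = 6 + (55/4) = 79/4.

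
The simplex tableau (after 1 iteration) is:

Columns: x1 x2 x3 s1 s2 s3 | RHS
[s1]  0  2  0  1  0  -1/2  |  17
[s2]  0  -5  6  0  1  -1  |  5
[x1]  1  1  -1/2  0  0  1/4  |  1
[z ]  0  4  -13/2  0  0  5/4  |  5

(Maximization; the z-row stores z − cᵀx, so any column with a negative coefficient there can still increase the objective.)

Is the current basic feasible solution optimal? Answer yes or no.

Column x3 has objective-row coefficient -13/2, which is negative; an improving pivot exists, so not yet optimal.

no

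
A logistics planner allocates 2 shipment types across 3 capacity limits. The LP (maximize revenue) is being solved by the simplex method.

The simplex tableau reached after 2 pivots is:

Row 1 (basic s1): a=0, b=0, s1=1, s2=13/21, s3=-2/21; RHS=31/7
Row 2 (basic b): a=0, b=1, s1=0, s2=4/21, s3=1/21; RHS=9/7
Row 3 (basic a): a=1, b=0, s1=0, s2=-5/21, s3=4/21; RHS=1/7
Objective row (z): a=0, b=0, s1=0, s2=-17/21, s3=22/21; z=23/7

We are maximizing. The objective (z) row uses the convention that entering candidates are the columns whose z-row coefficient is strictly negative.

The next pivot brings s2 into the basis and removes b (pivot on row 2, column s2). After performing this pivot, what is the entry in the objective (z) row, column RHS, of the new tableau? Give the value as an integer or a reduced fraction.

Pivot element is row 2, column s2: 4/21.
Normalize row 2: new (row 2, RHS) = (9/7)/(4/21) = 27/4.
z-row ← z-row − (-17/21)·(new row 2): 23/7 − (-17/21)·(27/4) = 35/4.

35/4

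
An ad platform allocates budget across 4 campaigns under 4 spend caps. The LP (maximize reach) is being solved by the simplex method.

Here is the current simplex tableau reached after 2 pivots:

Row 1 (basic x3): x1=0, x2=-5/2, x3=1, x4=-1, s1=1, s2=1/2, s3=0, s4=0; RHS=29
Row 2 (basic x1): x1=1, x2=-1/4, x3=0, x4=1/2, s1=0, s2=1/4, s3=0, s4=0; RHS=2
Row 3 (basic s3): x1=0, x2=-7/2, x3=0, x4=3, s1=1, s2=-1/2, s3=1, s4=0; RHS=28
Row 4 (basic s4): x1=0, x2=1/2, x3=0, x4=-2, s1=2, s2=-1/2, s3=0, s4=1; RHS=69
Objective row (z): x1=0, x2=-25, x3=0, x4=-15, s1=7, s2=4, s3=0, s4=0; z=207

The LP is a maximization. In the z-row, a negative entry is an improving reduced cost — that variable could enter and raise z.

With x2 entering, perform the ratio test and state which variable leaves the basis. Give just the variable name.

s4

Ratios: row 1 (x3): entry -5/2 ≤ 0, skip; row 2 (x1): entry -1/4 ≤ 0, skip; row 3 (s3): entry -7/2 ≤ 0, skip; row 4 (s4): 69/(1/2) = 138.
Minimum ratio 138 is in the s4 row, so s4 leaves.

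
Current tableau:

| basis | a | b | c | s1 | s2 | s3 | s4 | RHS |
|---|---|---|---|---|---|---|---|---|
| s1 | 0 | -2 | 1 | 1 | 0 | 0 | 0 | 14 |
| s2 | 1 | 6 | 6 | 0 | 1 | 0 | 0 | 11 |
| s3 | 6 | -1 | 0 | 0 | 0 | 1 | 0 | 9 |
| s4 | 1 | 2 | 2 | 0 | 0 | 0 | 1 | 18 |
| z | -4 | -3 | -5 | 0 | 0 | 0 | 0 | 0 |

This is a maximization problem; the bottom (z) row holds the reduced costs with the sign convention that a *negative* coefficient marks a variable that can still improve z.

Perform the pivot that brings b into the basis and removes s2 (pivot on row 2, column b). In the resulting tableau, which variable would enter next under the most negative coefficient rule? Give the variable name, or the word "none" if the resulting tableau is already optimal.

a

Pivot element 6. New z-row = old z-row − (-3)·(row 2/6).
Updated z-row coefficients: a: -7/2, b: 0, c: -2, s1: 0, s2: 1/2, s3: 0, s4: 0.
The most negative is -7/2 in column a, so a would enter next.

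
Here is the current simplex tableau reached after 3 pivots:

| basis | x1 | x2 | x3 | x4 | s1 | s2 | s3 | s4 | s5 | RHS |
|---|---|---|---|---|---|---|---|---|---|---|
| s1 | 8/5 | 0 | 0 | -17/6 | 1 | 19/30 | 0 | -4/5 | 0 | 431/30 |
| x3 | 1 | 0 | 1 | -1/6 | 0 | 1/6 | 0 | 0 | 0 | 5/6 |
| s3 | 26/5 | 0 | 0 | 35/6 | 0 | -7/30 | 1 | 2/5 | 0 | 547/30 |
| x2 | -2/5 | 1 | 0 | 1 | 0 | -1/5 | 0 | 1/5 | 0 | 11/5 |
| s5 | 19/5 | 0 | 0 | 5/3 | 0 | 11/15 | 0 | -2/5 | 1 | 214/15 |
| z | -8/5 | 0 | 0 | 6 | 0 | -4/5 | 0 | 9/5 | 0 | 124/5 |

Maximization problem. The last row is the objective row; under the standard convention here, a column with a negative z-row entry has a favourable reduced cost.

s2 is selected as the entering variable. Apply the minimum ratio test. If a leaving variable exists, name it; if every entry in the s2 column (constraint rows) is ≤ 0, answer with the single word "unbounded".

x3

Ratios: row 1 (s1): (431/30)/(19/30) = 431/19; row 2 (x3): (5/6)/(1/6) = 5; row 3 (s3): entry -7/30 ≤ 0, skip; row 4 (x2): entry -1/5 ≤ 0, skip; row 5 (s5): (214/15)/(11/15) = 214/11.
Minimum ratio is in the x3 row, so x3 leaves.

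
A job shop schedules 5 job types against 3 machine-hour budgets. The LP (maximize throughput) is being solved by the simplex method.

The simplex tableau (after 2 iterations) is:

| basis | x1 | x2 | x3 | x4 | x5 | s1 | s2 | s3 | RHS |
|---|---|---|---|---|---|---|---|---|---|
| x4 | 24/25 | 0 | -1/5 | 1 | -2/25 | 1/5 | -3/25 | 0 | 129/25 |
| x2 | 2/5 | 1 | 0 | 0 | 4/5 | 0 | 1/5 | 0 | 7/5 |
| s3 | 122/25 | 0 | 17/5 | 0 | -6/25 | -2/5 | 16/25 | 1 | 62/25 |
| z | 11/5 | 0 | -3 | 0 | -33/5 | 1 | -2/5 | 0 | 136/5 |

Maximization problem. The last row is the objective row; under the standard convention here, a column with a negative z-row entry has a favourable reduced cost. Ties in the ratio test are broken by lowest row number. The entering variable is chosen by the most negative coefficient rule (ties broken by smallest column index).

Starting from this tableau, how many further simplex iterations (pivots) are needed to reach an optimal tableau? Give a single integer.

2

pivot: x5 in, x2 out → z = 155/4
pivot: x3 in, s3 out → z = 2809/68
No improving column remains; optimal.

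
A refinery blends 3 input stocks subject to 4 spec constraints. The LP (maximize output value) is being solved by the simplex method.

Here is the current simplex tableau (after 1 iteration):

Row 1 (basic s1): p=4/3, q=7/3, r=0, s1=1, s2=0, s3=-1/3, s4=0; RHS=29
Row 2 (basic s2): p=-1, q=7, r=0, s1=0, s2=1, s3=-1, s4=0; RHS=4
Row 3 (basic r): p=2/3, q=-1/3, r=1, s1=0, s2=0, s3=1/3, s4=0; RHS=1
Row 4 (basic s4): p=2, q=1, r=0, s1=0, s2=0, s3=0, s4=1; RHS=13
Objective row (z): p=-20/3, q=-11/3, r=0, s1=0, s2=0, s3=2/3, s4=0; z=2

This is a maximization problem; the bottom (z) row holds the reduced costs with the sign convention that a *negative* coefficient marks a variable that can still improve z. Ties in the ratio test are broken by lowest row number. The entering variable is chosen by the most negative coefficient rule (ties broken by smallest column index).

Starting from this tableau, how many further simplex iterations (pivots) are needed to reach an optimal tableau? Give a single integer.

pivot: p in, r out → z = 12
pivot: q in, s2 out → z = 233/13
No improving column remains; optimal.

2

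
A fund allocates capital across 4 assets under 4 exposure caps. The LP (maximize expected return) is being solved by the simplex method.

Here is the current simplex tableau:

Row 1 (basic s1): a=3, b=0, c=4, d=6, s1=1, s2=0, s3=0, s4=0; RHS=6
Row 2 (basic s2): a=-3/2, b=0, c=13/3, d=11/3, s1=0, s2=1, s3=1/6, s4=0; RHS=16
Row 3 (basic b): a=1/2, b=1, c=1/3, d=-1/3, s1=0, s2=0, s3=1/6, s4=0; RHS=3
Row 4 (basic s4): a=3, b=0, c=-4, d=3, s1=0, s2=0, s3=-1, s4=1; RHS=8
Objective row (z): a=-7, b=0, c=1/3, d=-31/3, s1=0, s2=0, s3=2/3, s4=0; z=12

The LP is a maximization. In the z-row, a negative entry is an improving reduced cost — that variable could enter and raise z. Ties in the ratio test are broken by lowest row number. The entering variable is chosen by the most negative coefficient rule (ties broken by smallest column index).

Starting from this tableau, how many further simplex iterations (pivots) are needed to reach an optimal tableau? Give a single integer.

pivot: d in, s1 out → z = 67/3
pivot: a in, d out → z = 26
No improving column remains; optimal.

2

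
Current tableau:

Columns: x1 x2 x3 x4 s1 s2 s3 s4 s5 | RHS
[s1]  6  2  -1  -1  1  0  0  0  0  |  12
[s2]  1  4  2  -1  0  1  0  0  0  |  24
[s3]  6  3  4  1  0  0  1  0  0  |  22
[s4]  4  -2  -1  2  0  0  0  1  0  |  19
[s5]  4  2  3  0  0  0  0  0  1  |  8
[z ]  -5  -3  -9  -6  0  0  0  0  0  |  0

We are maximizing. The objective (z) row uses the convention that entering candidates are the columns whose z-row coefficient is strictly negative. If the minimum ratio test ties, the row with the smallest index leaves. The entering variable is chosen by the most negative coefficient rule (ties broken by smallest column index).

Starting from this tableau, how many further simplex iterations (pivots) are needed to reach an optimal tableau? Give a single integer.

pivot: x3 in, s5 out → z = 24
pivot: x4 in, s4 out → z = 89
pivot: x2 in, s3 out → z = 179/2
No improving column remains; optimal.

3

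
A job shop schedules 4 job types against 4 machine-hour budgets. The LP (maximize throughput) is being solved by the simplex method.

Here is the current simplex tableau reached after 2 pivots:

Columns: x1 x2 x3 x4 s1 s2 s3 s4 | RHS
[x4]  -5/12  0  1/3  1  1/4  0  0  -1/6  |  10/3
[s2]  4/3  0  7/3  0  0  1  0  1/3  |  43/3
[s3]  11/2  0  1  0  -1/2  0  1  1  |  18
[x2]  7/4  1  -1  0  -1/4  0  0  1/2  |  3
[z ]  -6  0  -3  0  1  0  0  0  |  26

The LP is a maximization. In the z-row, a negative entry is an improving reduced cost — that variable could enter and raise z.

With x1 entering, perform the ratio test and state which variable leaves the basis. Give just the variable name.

x2

Ratios: row 1 (x4): entry -5/12 ≤ 0, skip; row 2 (s2): (43/3)/(4/3) = 43/4; row 3 (s3): 18/(11/2) = 36/11; row 4 (x2): 3/(7/4) = 12/7.
Minimum ratio 12/7 is in the x2 row, so x2 leaves.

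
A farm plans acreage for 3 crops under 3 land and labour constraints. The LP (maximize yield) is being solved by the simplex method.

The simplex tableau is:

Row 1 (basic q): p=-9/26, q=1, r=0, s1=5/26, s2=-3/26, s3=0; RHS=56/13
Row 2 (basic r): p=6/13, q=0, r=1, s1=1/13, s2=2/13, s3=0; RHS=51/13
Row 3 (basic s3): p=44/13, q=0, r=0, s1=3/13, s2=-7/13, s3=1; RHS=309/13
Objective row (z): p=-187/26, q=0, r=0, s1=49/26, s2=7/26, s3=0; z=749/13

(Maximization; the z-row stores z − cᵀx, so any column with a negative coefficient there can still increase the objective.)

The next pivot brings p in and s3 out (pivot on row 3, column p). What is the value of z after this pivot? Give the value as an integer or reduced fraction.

865/8

Minimum ratio for p: (309/13)/(44/13) = 309/44.
z changes by −(z-row coeff of p)·ratio = −(-187/26)·(309/44) = 5253/104.
New z = 749/13 + (5253/104) = 865/8.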